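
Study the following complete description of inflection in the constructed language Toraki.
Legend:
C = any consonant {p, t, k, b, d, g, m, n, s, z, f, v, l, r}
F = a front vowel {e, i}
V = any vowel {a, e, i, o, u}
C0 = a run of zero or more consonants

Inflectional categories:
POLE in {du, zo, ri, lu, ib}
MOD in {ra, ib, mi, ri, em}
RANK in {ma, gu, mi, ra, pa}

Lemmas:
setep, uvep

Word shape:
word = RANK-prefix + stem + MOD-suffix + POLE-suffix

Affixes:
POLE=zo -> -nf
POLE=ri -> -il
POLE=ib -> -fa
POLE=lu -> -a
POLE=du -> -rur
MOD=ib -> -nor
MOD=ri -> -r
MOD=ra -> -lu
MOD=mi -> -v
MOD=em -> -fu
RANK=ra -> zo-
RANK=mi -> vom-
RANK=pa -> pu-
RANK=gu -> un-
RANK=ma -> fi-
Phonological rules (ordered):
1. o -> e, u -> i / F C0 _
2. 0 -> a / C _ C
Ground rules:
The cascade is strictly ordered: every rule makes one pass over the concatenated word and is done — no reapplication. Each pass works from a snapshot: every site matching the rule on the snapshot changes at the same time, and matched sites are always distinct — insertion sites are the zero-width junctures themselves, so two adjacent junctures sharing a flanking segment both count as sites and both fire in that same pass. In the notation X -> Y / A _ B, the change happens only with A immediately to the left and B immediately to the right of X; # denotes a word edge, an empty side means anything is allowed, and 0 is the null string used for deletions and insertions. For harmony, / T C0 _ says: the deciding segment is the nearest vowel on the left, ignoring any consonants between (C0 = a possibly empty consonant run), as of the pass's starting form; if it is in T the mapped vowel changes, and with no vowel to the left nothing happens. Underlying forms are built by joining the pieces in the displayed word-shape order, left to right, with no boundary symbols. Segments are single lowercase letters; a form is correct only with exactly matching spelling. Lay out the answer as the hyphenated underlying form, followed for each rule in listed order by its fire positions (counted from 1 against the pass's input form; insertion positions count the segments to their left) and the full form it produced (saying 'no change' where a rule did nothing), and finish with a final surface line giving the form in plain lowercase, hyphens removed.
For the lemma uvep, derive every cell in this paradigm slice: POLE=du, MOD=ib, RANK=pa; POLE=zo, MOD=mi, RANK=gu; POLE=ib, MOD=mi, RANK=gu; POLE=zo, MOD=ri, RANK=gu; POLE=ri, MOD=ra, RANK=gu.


cell POLE=du, MOD=ib, RANK=pa:
underlying: pu-uvep-nor-rur
1. o -> e, u -> i / F C0 _: fires at position(s) 8: puuvepnerrur
2. 0 -> a / C _ C: inserts after position(s) 6, 9: puuvepanerarur
surface: puuvepanerarur

cell POLE=zo, MOD=mi, RANK=gu:
underlying: un-uvep-v-nf
1. o -> e, u -> i / F C0 _: no change
2. 0 -> a / C _ C: inserts after position(s) 6, 7, 8: unuvepavanaf
surface: unuvepavanaf

cell POLE=ib, MOD=mi, RANK=gu:
underlying: un-uvep-v-fa
1. o -> e, u -> i / F C0 _: no change
2. 0 -> a / C _ C: inserts after position(s) 6, 7: unuvepavafa
surface: unuvepavafa

cell POLE=zo, MOD=ri, RANK=gu:
underlying: un-uvep-r-nf
1. o -> e, u -> i / F C0 _: no change
2. 0 -> a / C _ C: inserts after position(s) 6, 7, 8: unuveparanaf
surface: unuveparanaf

cell POLE=ri, MOD=ra, RANK=gu:
underlying: un-uvep-lu-il
1. o -> e, u -> i / F C0 _: fires at position(s) 8: unuvepliil
2. 0 -> a / C _ C: inserts after position(s) 6: unuvepaliil
surface: unuvepaliil


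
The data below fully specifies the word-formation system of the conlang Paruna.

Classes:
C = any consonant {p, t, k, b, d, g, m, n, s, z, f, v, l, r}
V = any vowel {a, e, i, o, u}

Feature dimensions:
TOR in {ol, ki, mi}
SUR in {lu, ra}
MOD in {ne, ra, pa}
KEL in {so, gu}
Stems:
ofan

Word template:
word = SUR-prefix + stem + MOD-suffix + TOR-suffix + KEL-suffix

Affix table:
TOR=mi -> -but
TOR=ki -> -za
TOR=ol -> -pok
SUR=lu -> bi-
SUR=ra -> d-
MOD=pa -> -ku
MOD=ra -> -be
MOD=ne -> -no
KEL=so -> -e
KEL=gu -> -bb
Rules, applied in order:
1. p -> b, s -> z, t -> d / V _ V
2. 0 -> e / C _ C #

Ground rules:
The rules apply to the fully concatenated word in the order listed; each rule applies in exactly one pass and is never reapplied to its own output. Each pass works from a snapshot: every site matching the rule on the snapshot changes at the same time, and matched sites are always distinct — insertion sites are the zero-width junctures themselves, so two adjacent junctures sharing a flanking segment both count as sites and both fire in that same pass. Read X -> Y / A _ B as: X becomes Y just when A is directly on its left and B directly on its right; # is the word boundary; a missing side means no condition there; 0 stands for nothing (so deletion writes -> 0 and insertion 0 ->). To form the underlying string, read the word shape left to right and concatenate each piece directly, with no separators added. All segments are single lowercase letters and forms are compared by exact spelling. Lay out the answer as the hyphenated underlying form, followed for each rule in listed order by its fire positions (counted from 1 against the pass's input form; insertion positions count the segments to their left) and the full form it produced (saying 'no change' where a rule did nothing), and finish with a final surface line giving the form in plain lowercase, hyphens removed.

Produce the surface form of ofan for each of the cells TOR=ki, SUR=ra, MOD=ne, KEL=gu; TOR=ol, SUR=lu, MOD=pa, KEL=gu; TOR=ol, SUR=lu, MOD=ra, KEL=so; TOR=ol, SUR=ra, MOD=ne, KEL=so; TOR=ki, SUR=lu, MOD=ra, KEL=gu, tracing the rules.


cell TOR=ki, SUR=ra, MOD=ne, KEL=gu:
underlying: d-ofan-no-za-bb
1. p -> b, s -> z, t -> d / V _ V: no change
2. 0 -> e / C _ C #: inserts after position(s) 10: dofannozabeb
surface: dofannozabeb

cell TOR=ol, SUR=lu, MOD=pa, KEL=gu:
underlying: bi-ofan-ku-pok-bb
1. p -> b, s -> z, t -> d / V _ V: fires at position(s) 9: biofankubokbb
2. 0 -> e / C _ C #: inserts after position(s) 12: biofankubokbeb
surface: biofankubokbeb

cell TOR=ol, SUR=lu, MOD=ra, KEL=so:
underlying: bi-ofan-be-pok-e
1. p -> b, s -> z, t -> d / V _ V: fires at position(s) 9: biofanbeboke
2. 0 -> e / C _ C #: no change
surface: biofanbeboke

cell TOR=ol, SUR=ra, MOD=ne, KEL=so:
underlying: d-ofan-no-pok-e
1. p -> b, s -> z, t -> d / V _ V: fires at position(s) 8: dofannoboke
2. 0 -> e / C _ C #: no change
surface: dofannoboke

cell TOR=ki, SUR=lu, MOD=ra, KEL=gu:
underlying: bi-ofan-be-za-bb
1. p -> b, s -> z, t -> d / V _ V: no change
2. 0 -> e / C _ C #: inserts after position(s) 11: biofanbezabeb
surface: biofanbezabeb


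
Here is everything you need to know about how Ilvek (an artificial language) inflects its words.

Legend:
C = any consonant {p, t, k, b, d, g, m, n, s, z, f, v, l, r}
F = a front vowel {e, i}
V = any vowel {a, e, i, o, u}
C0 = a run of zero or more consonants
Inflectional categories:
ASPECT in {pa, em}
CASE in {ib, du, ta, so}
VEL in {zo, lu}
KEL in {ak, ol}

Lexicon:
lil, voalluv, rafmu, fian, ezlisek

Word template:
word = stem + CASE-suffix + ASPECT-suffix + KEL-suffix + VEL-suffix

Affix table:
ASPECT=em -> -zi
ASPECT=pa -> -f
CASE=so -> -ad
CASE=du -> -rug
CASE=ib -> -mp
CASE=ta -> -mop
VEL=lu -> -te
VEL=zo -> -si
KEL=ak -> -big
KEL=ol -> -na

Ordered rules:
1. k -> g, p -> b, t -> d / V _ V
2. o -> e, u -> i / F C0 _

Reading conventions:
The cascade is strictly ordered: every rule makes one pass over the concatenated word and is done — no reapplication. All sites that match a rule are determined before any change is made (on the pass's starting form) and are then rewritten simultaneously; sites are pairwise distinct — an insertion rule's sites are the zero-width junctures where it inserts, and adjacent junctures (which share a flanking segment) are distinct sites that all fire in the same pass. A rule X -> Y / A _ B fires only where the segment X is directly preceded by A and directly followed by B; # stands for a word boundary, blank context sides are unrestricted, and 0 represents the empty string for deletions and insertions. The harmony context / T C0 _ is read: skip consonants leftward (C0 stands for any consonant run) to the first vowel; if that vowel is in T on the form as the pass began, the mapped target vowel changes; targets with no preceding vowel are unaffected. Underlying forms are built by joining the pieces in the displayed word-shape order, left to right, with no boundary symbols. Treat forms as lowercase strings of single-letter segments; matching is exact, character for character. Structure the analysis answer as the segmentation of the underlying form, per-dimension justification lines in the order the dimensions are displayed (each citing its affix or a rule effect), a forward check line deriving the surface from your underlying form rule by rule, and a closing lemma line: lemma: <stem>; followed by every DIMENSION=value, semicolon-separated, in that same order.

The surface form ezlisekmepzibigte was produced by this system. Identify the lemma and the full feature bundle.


underlying: ezlisek-mop-zi-big-te
ASPECT=em - signalled by the affix -zi
CASE=ta - signalled by the affix -mop
VEL=lu - signalled by the affix -te
KEL=ak - signalled by the affix -big
check: ezlisekmopzibigte -> ezlisekmopzibigte -> ezlisekmepzibigte
lemma: ezlisek; ASPECT=em; CASE=ta; VEL=lu; KEL=ak


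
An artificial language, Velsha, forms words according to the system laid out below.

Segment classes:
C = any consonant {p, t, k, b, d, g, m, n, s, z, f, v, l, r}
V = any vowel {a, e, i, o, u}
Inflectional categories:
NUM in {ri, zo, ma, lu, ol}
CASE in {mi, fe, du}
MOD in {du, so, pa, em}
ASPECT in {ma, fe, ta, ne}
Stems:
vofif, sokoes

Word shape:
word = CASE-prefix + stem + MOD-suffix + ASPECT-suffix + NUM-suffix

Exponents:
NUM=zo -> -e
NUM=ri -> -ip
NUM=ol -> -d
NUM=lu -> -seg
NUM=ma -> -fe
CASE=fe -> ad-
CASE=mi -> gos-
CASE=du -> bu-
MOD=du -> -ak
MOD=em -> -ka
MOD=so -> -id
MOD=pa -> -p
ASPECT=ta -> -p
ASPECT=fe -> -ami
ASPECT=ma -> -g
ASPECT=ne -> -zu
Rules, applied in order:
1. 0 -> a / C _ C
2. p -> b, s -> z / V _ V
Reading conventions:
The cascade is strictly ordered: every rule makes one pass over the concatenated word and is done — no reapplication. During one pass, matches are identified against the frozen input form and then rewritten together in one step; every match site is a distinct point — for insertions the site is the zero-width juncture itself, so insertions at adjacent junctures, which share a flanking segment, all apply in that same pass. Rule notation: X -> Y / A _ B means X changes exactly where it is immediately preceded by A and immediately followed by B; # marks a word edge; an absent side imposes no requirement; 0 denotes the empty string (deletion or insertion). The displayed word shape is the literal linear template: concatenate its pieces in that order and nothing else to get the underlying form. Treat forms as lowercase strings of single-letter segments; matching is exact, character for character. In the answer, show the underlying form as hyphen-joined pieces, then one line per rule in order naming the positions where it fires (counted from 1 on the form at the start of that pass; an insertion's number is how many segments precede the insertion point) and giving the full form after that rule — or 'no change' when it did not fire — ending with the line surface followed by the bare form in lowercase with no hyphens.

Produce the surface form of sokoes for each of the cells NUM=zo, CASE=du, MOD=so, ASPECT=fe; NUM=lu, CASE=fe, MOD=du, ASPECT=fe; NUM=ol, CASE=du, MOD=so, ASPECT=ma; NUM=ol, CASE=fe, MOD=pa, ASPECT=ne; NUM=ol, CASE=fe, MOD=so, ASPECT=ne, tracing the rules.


cell NUM=zo, CASE=du, MOD=so, ASPECT=fe:
underlying: bu-sokoes-id-ami-e
1. 0 -> a / C _ C: no change
2. p -> b, s -> z / V _ V: fires at position(s) 3, 8: buzokoezidamie
surface: buzokoezidamie

cell NUM=lu, CASE=fe, MOD=du, ASPECT=fe:
underlying: ad-sokoes-ak-ami-seg
1. 0 -> a / C _ C: inserts after position(s) 2: adasokoesakamiseg
2. p -> b, s -> z / V _ V: fires at position(s) 4, 9, 15: adazokoezakamizeg
surface: adazokoezakamizeg

cell NUM=ol, CASE=du, MOD=so, ASPECT=ma:
underlying: bu-sokoes-id-g-d
1. 0 -> a / C _ C: inserts after position(s) 10, 11: busokoesidagad
2. p -> b, s -> z / V _ V: fires at position(s) 3, 8: buzokoezidagad
surface: buzokoezidagad

cell NUM=ol, CASE=fe, MOD=pa, ASPECT=ne:
underlying: ad-sokoes-p-zu-d
1. 0 -> a / C _ C: inserts after position(s) 2, 8, 9: adasokoesapazud
2. p -> b, s -> z / V _ V: fires at position(s) 4, 9, 11: adazokoezabazud
surface: adazokoezabazud

cell NUM=ol, CASE=fe, MOD=so, ASPECT=ne:
underlying: ad-sokoes-id-zu-d
1. 0 -> a / C _ C: inserts after position(s) 2, 10: adasokoesidazud
2. p -> b, s -> z / V _ V: fires at position(s) 4, 9: adazokoezidazud
surface: adazokoezidazud


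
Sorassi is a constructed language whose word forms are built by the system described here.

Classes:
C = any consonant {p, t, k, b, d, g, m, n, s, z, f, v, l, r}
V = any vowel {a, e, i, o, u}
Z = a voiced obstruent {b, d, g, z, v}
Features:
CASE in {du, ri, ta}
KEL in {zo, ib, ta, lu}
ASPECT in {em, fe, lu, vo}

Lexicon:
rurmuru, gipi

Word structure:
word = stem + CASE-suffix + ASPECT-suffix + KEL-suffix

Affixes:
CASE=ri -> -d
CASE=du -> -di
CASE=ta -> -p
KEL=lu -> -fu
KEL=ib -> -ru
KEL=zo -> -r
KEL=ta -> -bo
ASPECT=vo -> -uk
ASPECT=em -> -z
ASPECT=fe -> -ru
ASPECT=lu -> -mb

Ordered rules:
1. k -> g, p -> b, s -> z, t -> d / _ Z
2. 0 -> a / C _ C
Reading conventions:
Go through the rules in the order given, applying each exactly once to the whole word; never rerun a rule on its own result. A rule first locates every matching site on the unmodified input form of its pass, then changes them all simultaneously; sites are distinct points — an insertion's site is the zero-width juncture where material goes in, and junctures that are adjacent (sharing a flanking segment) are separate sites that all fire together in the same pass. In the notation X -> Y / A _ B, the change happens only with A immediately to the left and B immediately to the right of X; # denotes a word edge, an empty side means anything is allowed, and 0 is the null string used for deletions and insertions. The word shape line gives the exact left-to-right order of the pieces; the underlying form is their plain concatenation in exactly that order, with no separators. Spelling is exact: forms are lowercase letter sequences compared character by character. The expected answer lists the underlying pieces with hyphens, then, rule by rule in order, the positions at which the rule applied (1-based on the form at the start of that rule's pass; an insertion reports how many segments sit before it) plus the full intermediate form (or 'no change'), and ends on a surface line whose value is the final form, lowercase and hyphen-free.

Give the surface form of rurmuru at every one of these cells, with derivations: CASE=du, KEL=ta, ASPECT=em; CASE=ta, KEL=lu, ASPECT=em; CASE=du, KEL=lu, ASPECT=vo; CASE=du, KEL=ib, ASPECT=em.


cell CASE=du, KEL=ta, ASPECT=em:
underlying: rurmuru-di-z-bo
1. k -> g, p -> b, s -> z, t -> d / _ Z: no change
2. 0 -> a / C _ C: inserts after position(s) 3, 10: ruramurudizabo
surface: ruramurudizabo

cell CASE=ta, KEL=lu, ASPECT=em:
underlying: rurmuru-p-z-fu
1. k -> g, p -> b, s -> z, t -> d / _ Z: fires at position(s) 8: rurmurubzfu
2. 0 -> a / C _ C: inserts after position(s) 3, 8, 9: ruramurubazafu
surface: ruramurubazafu

cell CASE=du, KEL=lu, ASPECT=vo:
underlying: rurmuru-di-uk-fu
1. k -> g, p -> b, s -> z, t -> d / _ Z: no change
2. 0 -> a / C _ C: inserts after position(s) 3, 11: ruramurudiukafu
surface: ruramurudiukafu

cell CASE=du, KEL=ib, ASPECT=em:
underlying: rurmuru-di-z-ru
1. k -> g, p -> b, s -> z, t -> d / _ Z: no change
2. 0 -> a / C _ C: inserts after position(s) 3, 10: ruramurudizaru
surface: ruramurudizaru


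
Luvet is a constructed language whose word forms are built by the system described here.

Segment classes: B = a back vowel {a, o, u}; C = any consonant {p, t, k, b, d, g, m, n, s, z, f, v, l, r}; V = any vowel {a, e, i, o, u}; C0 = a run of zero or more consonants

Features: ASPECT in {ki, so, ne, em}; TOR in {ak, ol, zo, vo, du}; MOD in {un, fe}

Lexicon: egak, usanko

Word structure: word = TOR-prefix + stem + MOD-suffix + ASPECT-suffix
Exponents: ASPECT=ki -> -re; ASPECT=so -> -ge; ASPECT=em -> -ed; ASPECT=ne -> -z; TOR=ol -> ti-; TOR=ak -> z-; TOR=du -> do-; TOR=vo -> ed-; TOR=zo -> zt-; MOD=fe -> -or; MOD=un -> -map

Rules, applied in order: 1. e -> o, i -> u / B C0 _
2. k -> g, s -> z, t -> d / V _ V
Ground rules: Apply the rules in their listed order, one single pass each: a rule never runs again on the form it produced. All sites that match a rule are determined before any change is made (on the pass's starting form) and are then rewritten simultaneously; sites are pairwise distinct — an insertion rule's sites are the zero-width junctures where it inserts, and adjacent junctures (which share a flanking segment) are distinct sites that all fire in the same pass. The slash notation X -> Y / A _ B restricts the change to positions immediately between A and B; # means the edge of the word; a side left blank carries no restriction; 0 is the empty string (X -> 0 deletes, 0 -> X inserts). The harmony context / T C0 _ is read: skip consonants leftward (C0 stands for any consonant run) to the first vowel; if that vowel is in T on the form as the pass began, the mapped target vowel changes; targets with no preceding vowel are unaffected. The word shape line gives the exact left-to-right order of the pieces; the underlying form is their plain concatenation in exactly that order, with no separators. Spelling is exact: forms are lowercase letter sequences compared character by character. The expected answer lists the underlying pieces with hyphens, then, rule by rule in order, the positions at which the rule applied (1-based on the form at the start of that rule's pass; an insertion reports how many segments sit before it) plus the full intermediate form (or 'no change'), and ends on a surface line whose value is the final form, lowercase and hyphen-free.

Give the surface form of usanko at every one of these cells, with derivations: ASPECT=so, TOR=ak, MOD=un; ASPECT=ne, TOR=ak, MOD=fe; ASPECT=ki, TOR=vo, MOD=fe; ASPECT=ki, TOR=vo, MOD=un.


cell ASPECT=so, TOR=ak, MOD=un:
underlying: z-usanko-map-ge
1. e -> o, i -> u / B C0 _: fires at position(s) 12: zusankomapgo
2. k -> g, s -> z, t -> d / V _ V: fires at position(s) 3: zuzankomapgo
surface: zuzankomapgo

cell ASPECT=ne, TOR=ak, MOD=fe:
underlying: z-usanko-or-z
1. e -> o, i -> u / B C0 _: no change
2. k -> g, s -> z, t -> d / V _ V: fires at position(s) 3: zuzankoorz
surface: zuzankoorz

cell ASPECT=ki, TOR=vo, MOD=fe:
underlying: ed-usanko-or-re
1. e -> o, i -> u / B C0 _: fires at position(s) 12: edusankoorro
2. k -> g, s -> z, t -> d / V _ V: fires at position(s) 4: eduzankoorro
surface: eduzankoorro

cell ASPECT=ki, TOR=vo, MOD=un:
underlying: ed-usanko-map-re
1. e -> o, i -> u / B C0 _: fires at position(s) 13: edusankomapro
2. k -> g, s -> z, t -> d / V _ V: fires at position(s) 4: eduzankomapro
surface: eduzankomapro


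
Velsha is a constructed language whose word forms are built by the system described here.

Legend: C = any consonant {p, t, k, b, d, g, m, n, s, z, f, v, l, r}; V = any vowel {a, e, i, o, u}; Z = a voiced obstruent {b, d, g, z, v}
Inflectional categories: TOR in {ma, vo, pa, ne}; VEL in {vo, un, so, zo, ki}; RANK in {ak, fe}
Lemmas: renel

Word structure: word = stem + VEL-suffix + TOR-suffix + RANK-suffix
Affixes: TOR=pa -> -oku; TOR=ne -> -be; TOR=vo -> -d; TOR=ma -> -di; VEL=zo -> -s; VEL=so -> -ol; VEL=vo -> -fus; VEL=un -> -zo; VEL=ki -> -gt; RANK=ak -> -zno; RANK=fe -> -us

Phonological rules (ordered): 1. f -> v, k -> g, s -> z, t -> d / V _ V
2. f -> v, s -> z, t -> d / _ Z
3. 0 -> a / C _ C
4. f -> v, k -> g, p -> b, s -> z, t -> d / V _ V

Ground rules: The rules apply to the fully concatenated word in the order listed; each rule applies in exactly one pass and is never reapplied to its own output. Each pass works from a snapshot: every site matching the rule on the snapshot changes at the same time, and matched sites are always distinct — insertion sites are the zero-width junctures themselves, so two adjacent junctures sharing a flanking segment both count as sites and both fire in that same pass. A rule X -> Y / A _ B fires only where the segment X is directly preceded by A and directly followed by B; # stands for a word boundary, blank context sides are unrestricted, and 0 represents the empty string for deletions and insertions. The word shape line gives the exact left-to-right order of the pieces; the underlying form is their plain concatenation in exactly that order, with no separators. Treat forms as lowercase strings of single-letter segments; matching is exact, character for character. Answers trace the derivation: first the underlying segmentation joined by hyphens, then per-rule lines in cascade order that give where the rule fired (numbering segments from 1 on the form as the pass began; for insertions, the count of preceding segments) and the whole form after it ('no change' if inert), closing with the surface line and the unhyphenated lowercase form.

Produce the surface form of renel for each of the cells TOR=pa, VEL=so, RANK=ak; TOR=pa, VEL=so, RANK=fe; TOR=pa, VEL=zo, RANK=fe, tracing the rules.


cell TOR=pa, VEL=so, RANK=ak:
underlying: renel-ol-oku-zno
1. f -> v, k -> g, s -> z, t -> d / V _ V: fires at position(s) 9: renelologuzno
2. f -> v, s -> z, t -> d / _ Z: no change
3. 0 -> a / C _ C: inserts after position(s) 11: renelologuzano
4. f -> v, k -> g, p -> b, s -> z, t -> d / V _ V: no change
surface: renelologuzano

cell TOR=pa, VEL=so, RANK=fe:
underlying: renel-ol-oku-us
1. f -> v, k -> g, s -> z, t -> d / V _ V: fires at position(s) 9: renelologuus
2. f -> v, s -> z, t -> d / _ Z: no change
3. 0 -> a / C _ C: no change
4. f -> v, k -> g, p -> b, s -> z, t -> d / V _ V: no change
surface: renelologuus

cell TOR=pa, VEL=zo, RANK=fe:
underlying: renel-s-oku-us
1. f -> v, k -> g, s -> z, t -> d / V _ V: fires at position(s) 8: renelsoguus
2. f -> v, s -> z, t -> d / _ Z: no change
3. 0 -> a / C _ C: inserts after position(s) 5: renelasoguus
4. f -> v, k -> g, p -> b, s -> z, t -> d / V _ V: fires at position(s) 7: renelazoguus
surface: renelazoguus


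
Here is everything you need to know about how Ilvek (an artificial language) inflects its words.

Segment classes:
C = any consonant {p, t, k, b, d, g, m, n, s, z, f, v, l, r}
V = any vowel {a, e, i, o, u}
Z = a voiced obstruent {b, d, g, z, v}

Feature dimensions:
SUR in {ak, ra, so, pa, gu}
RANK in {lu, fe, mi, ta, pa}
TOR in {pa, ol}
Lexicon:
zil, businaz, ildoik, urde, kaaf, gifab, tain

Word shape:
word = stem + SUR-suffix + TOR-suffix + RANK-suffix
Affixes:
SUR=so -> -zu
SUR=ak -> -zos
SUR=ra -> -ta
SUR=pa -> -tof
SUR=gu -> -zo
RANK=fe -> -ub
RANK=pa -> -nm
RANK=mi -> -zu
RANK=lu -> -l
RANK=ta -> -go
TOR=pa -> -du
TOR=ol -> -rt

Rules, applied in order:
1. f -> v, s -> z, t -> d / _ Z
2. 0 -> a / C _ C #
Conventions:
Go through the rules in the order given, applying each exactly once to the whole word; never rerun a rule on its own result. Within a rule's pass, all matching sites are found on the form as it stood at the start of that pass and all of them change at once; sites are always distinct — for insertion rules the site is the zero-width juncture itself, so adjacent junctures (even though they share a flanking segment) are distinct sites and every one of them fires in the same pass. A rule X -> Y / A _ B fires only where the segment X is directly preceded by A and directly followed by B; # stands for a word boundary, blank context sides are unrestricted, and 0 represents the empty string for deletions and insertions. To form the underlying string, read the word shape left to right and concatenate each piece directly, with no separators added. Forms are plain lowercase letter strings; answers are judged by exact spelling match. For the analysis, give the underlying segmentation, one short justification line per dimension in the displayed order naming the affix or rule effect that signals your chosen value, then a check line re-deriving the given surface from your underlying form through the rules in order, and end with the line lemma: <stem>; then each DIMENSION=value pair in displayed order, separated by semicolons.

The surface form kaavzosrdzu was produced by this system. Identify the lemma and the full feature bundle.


underlying: kaaf-zos-rt-zu
SUR=ak - signalled by the affix -zos
RANK=mi - signalled by the affix -zu
TOR=ol - signalled by the affix -rt
check: kaafzosrtzu -> kaavzosrdzu -> kaavzosrdzu
lemma: kaaf; SUR=ak; RANK=mi; TOR=ol


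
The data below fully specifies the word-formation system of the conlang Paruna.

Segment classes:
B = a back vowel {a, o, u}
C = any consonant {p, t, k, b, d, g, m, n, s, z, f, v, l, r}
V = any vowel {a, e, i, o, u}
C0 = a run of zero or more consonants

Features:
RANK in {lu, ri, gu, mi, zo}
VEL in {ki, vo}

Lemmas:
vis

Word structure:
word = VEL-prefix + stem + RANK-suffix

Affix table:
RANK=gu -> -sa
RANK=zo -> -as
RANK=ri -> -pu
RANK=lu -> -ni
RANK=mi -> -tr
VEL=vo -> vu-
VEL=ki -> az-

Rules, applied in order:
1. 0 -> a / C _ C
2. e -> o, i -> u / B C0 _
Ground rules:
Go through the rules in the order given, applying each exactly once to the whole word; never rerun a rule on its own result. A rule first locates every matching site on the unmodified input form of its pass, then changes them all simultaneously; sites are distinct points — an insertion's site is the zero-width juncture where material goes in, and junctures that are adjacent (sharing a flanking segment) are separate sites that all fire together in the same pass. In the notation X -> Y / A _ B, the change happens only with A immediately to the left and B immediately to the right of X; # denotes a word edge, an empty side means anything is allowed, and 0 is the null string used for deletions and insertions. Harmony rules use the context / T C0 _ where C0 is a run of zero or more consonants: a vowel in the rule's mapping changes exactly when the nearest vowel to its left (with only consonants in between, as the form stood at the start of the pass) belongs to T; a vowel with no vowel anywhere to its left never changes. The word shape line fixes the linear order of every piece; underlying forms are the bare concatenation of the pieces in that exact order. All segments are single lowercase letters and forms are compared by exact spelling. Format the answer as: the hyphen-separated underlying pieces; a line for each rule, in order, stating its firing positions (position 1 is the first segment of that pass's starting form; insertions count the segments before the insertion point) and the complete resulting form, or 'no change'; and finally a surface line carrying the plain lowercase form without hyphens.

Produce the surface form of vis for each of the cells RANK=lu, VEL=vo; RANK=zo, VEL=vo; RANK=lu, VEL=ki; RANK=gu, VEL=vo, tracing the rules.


cell RANK=lu, VEL=vo:
underlying: vu-vis-ni
1. 0 -> a / C _ C: inserts after position(s) 5: vuvisani
2. e -> o, i -> u / B C0 _: fires at position(s) 4, 8: vuvusanu
surface: vuvusanu

cell RANK=zo, VEL=vo:
underlying: vu-vis-as
1. 0 -> a / C _ C: no change
2. e -> o, i -> u / B C0 _: fires at position(s) 4: vuvusas
surface: vuvusas

cell RANK=lu, VEL=ki:
underlying: az-vis-ni
1. 0 -> a / C _ C: inserts after position(s) 2, 5: azavisani
2. e -> o, i -> u / B C0 _: fires at position(s) 5, 9: azavusanu
surface: azavusanu

cell RANK=gu, VEL=vo:
underlying: vu-vis-sa
1. 0 -> a / C _ C: inserts after position(s) 5: vuvisasa
2. e -> o, i -> u / B C0 _: fires at position(s) 4: vuvusasa
surface: vuvusasa


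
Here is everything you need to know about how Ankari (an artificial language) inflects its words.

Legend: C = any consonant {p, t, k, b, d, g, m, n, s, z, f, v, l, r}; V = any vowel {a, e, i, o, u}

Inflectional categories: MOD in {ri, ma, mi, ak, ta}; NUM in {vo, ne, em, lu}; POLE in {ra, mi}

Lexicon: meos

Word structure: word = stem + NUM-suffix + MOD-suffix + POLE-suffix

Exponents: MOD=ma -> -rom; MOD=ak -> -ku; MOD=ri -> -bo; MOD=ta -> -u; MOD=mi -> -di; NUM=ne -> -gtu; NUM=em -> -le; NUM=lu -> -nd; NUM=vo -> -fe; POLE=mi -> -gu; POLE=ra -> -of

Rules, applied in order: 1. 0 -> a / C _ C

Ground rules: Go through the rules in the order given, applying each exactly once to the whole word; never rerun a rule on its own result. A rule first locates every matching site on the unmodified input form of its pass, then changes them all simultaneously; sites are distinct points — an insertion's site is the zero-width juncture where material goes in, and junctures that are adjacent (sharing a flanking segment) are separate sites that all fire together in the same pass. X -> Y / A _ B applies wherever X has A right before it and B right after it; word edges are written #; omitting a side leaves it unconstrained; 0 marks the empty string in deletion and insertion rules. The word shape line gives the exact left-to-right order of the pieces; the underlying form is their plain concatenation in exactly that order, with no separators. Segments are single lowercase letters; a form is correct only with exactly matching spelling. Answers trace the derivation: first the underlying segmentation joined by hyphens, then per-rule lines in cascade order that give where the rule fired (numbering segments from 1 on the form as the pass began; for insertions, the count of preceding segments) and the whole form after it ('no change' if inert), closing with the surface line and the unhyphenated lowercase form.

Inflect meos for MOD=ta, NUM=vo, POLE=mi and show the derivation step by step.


underlying: meos-fe-u-gu
1. 0 -> a / C _ C: inserts after position(s) 4: meosafeugu
surface: meosafeugu


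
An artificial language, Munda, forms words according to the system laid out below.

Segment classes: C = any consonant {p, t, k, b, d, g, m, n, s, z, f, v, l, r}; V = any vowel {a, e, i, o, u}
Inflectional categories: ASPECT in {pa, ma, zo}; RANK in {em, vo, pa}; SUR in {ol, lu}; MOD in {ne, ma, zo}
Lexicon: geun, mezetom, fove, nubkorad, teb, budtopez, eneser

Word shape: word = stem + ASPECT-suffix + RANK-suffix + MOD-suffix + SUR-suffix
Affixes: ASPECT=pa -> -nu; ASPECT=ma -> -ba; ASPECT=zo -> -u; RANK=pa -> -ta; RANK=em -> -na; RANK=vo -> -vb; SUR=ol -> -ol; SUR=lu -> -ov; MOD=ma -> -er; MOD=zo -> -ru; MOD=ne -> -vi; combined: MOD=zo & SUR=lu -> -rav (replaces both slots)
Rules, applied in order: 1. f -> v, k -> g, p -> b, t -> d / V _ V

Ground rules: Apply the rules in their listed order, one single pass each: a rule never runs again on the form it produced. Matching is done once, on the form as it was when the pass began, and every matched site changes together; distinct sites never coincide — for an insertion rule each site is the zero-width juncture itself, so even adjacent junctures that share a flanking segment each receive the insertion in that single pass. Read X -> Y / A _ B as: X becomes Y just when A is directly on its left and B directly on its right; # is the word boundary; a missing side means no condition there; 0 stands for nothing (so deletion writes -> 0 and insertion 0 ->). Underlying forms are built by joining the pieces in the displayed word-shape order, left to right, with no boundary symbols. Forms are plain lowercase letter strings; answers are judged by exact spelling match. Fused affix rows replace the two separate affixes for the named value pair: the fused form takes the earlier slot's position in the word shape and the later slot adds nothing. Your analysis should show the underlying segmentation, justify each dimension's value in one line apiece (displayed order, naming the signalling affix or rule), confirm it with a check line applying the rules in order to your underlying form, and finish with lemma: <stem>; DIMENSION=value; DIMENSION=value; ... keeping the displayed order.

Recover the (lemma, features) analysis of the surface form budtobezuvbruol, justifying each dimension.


underlying: budtopez-u-vb-ru-ol
ASPECT=zo - signalled by the affix -u
RANK=vo - signalled by the affix -vb
SUR=ol - signalled by the affix -ol
MOD=zo - signalled by the affix -ru
check: budtopezuvbruol -> budtobezuvbruol
lemma: budtopez; ASPECT=zo; RANK=vo; SUR=ol; MOD=zo


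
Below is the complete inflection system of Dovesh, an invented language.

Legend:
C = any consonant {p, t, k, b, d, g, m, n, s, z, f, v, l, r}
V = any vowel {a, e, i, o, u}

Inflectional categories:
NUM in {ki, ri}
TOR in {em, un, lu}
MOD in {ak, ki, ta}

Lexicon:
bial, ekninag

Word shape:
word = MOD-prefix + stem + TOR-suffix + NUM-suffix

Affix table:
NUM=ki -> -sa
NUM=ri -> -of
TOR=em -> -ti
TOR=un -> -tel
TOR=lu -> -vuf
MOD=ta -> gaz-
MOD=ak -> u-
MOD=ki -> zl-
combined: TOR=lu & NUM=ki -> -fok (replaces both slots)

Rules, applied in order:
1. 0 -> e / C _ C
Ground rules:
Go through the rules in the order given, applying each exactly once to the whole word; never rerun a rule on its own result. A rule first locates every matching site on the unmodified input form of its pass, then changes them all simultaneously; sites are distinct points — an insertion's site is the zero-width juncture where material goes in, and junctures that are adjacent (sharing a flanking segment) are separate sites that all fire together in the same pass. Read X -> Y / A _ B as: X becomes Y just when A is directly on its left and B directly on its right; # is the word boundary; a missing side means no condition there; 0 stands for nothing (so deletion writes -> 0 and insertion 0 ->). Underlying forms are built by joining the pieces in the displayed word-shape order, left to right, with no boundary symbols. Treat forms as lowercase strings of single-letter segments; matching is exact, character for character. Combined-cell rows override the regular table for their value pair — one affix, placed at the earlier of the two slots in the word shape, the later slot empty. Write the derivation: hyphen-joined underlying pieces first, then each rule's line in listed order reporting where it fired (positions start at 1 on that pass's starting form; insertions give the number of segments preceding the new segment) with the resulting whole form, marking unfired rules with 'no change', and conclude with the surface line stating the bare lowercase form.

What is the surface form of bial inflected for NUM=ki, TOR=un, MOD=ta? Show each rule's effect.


underlying: gaz-bial-tel-sa
1. 0 -> e / C _ C: inserts after position(s) 3, 7, 10: gazebialetelesa
surface: gazebialetelesa


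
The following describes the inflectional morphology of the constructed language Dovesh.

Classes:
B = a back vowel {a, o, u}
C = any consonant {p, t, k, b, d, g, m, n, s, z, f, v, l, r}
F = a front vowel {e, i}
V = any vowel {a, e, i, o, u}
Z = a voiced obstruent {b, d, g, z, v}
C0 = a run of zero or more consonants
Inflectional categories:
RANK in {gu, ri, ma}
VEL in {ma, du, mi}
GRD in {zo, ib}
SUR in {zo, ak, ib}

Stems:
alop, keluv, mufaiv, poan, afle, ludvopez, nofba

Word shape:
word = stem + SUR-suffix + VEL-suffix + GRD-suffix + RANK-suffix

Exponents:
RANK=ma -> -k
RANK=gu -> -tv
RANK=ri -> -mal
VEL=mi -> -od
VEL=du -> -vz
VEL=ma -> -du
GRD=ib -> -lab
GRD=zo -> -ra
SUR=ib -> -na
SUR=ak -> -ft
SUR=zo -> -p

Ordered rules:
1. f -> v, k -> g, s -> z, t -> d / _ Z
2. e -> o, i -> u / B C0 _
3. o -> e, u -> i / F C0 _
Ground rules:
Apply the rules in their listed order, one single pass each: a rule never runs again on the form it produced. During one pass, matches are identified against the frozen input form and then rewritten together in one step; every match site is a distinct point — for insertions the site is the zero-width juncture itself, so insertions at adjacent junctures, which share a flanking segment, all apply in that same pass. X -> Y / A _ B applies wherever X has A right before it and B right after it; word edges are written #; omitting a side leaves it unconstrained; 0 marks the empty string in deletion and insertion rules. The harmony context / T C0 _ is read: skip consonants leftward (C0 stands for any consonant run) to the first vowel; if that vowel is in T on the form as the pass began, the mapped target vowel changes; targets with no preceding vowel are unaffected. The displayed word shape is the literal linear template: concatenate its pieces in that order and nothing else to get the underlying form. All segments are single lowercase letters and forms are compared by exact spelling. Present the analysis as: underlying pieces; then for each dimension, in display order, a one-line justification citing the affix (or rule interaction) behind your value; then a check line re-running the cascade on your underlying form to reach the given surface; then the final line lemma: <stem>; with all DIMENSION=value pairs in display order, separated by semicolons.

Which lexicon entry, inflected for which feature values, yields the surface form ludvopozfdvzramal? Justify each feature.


underlying: ludvopez-ft-vz-ra-mal
RANK=ri - signalled by the affix -mal
VEL=du - signalled by the affix -vz
GRD=zo - signalled by the affix -ra
SUR=ak - signalled by the affix -ft
check: ludvopezftvzramal -> ludvopezfdvzramal -> ludvopozfdvzramal -> ludvopozfdvzramal
lemma: ludvopez; RANK=ri; VEL=du; GRD=zo; SUR=ak


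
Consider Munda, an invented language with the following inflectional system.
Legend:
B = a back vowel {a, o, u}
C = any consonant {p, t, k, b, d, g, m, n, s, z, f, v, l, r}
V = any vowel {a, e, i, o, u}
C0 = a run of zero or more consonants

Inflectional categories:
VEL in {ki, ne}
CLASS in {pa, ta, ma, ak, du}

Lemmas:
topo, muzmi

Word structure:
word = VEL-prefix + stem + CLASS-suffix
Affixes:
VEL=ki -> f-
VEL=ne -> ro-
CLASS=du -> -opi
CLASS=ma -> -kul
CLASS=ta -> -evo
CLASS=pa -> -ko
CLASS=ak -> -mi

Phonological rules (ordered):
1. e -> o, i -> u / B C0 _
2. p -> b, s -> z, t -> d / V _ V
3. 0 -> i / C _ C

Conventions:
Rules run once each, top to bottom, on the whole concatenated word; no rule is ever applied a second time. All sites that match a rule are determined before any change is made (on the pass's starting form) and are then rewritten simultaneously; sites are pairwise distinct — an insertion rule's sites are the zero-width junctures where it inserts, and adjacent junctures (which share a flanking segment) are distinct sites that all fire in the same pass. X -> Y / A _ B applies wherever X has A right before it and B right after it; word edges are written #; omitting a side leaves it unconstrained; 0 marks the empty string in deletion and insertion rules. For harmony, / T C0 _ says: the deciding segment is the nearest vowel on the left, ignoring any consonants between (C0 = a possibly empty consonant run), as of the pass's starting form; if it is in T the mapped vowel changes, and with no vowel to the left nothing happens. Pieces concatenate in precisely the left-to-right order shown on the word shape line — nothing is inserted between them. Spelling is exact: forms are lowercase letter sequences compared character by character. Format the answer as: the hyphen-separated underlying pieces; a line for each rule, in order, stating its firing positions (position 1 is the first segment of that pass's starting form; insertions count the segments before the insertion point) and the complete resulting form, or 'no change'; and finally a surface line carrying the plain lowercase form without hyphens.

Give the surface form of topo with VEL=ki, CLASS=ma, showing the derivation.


underlying: f-topo-kul
1. e -> o, i -> u / B C0 _: no change
2. p -> b, s -> z, t -> d / V _ V: fires at position(s) 4: ftobokul
3. 0 -> i / C _ C: inserts after position(s) 1: fitobokul
surface: fitobokul


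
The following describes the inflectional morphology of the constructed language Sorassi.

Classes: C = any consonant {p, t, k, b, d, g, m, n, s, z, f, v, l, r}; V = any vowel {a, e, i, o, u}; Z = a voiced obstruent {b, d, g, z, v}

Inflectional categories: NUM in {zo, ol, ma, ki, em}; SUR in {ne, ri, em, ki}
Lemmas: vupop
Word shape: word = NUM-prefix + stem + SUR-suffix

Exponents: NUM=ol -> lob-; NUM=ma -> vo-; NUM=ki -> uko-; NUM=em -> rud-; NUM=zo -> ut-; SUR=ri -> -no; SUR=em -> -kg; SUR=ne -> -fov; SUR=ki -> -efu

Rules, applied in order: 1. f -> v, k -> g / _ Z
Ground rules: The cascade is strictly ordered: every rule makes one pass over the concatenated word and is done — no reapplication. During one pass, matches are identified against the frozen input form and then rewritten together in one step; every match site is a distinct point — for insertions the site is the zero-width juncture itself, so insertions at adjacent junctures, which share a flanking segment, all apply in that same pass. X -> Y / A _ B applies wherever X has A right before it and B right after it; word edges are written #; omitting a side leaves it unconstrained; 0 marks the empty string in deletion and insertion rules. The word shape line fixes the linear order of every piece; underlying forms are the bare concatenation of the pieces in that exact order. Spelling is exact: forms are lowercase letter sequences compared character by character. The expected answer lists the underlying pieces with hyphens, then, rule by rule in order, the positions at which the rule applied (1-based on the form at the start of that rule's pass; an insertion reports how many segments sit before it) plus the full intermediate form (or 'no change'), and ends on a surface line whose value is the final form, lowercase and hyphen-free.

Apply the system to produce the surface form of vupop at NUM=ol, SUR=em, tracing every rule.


underlying: lob-vupop-kg
1. f -> v, k -> g / _ Z: fires at position(s) 9: lobvupopgg
surface: lobvupopgg
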